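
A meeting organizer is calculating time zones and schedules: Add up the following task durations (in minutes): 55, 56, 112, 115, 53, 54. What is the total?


Durations: 55, 56, 112, 115, 53, 54
Running sum: 55
+ 56 = 111
+ 112 = 223
+ 115 = 338
+ 53 = 391
+ 54 = 445
Total duration: 445 minutes
That is 7 hours and 25 minutes

445


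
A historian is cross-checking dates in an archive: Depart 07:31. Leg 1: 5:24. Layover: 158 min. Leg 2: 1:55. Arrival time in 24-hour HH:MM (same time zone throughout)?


Depart: 07:31
Leg 1: +324 min -> 12:55
Layover: +158 min -> 15:33
Leg 2: +115 min -> 17:28
Total travel: 597 minutes = 9h 57m
Arrival: 17:28

17:28


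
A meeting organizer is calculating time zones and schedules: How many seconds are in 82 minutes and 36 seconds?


Minutes: 82
Seconds: 36
Convert minutes to seconds: 82 x 60 = 4920
Add remaining seconds: 4920 + 36 = 4956

4956


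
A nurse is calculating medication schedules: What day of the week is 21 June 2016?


Date: 2016-06-21
January 1, 2016 is a Friday
Day of year: 173
Offset from Jan 1: 172 days
172 mod 7 = 4
Result: Tuesday

Tuesday


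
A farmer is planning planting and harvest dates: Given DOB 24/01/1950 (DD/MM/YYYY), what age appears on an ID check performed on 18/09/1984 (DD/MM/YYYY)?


Birth: 1950-01-24
Reference: 1984-09-18
Year difference: 1984 - 1950 = 34
Has birthday (01-24) occurred by 09-18? Yes
Age in full years: 34

34


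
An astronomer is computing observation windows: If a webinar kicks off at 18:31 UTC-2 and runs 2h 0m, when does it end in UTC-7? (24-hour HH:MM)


Start: 18:31 in UTC-2
Step 1 - add duration:
  minutes: 31 + 0 = 31
  hours: 18 + 2 + 0 = 20
  end in UTC-2: 20:31
Step 2 - convert UTC-2 -> UTC-7:
  offset difference: -7 - (-2) = -5 hours
  20 + (-5) = 15 -> mod 24 = 15
Result: 15:31 in UTC-7

15:31


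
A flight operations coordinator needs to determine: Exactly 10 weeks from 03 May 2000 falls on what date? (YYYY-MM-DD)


Start: 2000-05-03
Weeks to add: 10
Convert to days: 10 x 7 = 70 days
Add 70 days to 2000-05-03
Result: 2000-07-12

2000-07-12


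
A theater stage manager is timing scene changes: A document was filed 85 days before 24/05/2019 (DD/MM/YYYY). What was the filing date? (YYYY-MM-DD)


Start: 2019-05-24
Subtracting 85 days
Days already passed in May: 24
After going back through May: 61 more days to subtract
April 2019: 30 days, 31 remaining
March 2019 has 31 days, need 31
Result: 2019-02-28

2019-02-28


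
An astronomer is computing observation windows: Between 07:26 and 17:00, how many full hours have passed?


Start: 07:26
End: 17:00
Hour difference: 17 - 7 = 10 hours
Minute difference: 0 - 26 = -26 minutes
Total minutes: 574
Complete hours: 574 / 60 = 9 (remainder 34)

9


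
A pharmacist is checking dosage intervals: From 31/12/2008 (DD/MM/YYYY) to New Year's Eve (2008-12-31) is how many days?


Start: December 31, 2008
End: December 31, 2008
Days left in December: 0
Total: 0 days

0


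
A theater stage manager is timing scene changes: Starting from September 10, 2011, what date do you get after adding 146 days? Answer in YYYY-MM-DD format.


Start: 2011-09-10
Adding 146 days
Days remaining in September: 20
After September: 126 days still to add
October 2011: 31 days, 95 remaining
November 2011: 30 days, 65 remaining
December 2011: 31 days, 34 remaining
January 2012: 31 days, 3 remaining
Result: 2012-02-03

2012-02-03


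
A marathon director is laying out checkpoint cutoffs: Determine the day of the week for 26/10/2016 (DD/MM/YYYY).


Date: 2016-10-26
January 1, 2016 is a Friday
Day of year: 300
Offset from Jan 1: 299 days
299 mod 7 = 5
Result: Wednesday

Wednesday


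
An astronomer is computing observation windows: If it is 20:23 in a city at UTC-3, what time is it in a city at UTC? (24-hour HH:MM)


Local time: 20:23 at UTC-3 (offset -3h)
Target zone: UTC (offset 0h)
Difference: 0 - (-3) = 3 hours
Calculation: 20 + (3) = 23
Result: 23:23

23:23


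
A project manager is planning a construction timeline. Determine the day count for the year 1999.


Year: 1999
Check leap year rules:
Divisible by 4? No
1999 is not a leap year
Days: 365

365


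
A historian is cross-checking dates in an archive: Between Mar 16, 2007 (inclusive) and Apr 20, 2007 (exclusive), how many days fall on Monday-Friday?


Start: 2007-03-16 (Friday)
End (exclusive): 2007-04-20 (Friday)
Total calendar days: 35
Full weeks: 35 // 7 = 5 -> 25 weekdays
Remaining 0 days starting on Friday:
Total business days: 25 + 0 = 25

25


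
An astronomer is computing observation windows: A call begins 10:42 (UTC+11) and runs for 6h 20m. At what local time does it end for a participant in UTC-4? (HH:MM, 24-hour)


Start: 10:42 in UTC+11
Step 1 - add duration:
  minutes: 42 + 20 = 62 (carry 1h)
  hours: 10 + 6 + 1 = 17
  end in UTC+11: 17:02
Step 2 - convert UTC+11 -> UTC-4:
  offset difference: -4 - (11) = -15 hours
  17 + (-15) = 2 -> mod 24 = 2
Result: 02:02 in UTC-4

02:02


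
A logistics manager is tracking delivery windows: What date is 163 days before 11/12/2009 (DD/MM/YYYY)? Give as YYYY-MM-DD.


Start: 2009-12-11
Subtracting 163 days
Days already passed in December: 11
After going back through December: 152 more days to subtract
November 2009: 30 days, 122 remaining
October 2009: 31 days, 91 remaining
September 2009: 30 days, 61 remaining
August 2009: 31 days, 30 remaining
Result: 2009-07-01

2009-07-01


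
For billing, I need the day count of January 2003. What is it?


Month: January
Year: 2003
January is a 31-day month
Total: 31 days

31


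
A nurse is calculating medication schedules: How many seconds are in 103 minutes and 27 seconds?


Minutes: 103
Extra seconds: 27
Seconds per minute: 60
Minutes to seconds: 103 x 60 = 6180
Total: 6180 + 27 = 6207

6207


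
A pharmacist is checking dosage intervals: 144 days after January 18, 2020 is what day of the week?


Start: 2020-01-18 (Saturday)
Step 1 - find target date: add 144 days
  2020-01-18 + 144 days = 2020-06-10
Step 2 - day of week:
  144 mod 7 = 4
  Saturday + 4 days -> Wednesday
Result: Wednesday (2020-06-10)

Wednesday


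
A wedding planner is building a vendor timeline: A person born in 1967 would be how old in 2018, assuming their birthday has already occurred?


Birth year: 1967
Current year: 2018
Age = current year - birth year
Age = 2018 - 1967 = 51

51


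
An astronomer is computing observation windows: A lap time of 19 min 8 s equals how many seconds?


Minutes: 19
Seconds: 8
Convert minutes to seconds: 19 x 60 = 1140
Add remaining seconds: 1140 + 8 = 1148

1148


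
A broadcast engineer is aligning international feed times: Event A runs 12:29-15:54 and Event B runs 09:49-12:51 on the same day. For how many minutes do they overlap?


Interval A: [749, 954] minutes from midnight
Interval B: [589, 771] minutes from midnight
Overlap start = max(749, 589) = 749
Overlap end = min(954, 771) = 771
Overlap = 771 - 749 = 22 minutes

22


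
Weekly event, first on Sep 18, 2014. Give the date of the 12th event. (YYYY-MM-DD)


First occurrence: 2014-09-18 (occurrence 1)
Each occurrence is 7 days after the previous.
Occurrence 12 is 11 weeks after the first.
11 weeks = 77 days
2014-09-18 + 77 days = 2014-12-04

2014-12-04


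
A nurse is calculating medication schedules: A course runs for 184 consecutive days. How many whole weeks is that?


Total days: 184
Days per week: 7
Division: 184 / 7 = 26 remainder 2
Complete weeks: 26
Remaining days: 2

26


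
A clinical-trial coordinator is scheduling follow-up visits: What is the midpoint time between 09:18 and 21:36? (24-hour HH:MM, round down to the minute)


Start time: 09:18 = 558 minutes from midnight
End time: 21:36 = 1296 minutes from midnight
Sum: 558 + 1296 = 1854
Midpoint: 1854 / 2 = 927 minutes
Convert: 927 / 60 = 15 hours, 27 minutes
Result: 15:27

15:27


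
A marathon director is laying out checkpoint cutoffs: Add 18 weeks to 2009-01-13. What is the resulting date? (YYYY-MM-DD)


Start: 2009-01-13
Weeks to add: 18
Convert to days: 18 x 7 = 126 days
Add 126 days to 2009-01-13
Result: 2009-05-19

2009-05-19


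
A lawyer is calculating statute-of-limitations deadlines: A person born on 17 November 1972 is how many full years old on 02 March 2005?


Birth: 1972-11-17
Reference: 2005-03-02
Year difference: 2005 - 1972 = 33
Has birthday (11-17) occurred by 03-02? No
Birthday not yet reached this year -> subtract 1
Age in full years: 32

32


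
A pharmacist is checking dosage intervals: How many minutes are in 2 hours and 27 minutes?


Hours: 2
Minutes: 27
Convert hours to minutes: 2 x 60 = 120
Add remaining minutes: 120 + 27 = 147

147


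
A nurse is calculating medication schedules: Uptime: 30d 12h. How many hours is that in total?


Days: 30
Extra hours: 12
Hours per day: 24
Days to hours: 30 x 24 = 720
Total: 720 + 12 = 732

732


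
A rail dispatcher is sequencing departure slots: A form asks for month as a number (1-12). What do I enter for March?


Calendar month order:
2. February
3. March <--
4. April
March is month number 3

3


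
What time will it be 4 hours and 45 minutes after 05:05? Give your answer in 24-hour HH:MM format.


Start time: 05:05
Adding: 4 hours 45 minutes
Minutes: 5 + 45 = 50
Hours: 5 + 4 + 0 = 9
Result: 09:50

09:50


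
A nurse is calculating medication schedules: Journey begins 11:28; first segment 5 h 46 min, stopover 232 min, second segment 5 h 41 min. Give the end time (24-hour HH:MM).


Depart: 11:28
Leg 1: +346 min -> 17:14
Layover: +232 min -> 21:06
Leg 2: +341 min -> 02:47
Total travel: 919 minutes = 15h 19m
Arrival: 02:47

02:47


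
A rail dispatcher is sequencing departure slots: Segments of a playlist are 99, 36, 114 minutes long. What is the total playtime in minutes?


Durations: 99, 36, 114
Running sum: 99
+ 36 = 135
+ 114 = 249
Total duration: 249 minutes
That is 4 hours and 9 minutes

249


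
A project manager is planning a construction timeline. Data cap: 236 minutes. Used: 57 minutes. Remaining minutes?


Total budget: 236 minutes
Time used: 57 minutes
Remaining: 236 - 57 = 179 minutes
Percent used: 24.2%
Percent remaining: 75.8%

179


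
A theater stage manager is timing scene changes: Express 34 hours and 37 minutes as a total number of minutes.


Hours: 34
Extra minutes: 37
Minutes per hour: 60
Hours to minutes: 34 x 60 = 2040
Total: 2040 + 37 = 2077

2077


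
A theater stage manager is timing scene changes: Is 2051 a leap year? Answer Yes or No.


Year: 2051
Divisible by 4? 2051 / 4 = 512.75 -> No
Not divisible by 4, so NOT a leap year

No


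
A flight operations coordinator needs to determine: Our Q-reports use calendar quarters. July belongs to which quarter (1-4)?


Month: July (month 7)
Q1: January-March (months 1-3)
Q2: April-June (months 4-6)
Q3: July-September (months 7-9)
Q4: October-December (months 10-12)
Month 7 falls in Q3

3


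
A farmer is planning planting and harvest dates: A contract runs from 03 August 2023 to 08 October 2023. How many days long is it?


Start date: 2023-08-03
End date: 2023-10-08
Aug 2023: +29 days
Sep 2023: +30 days
Oct 2023: +7 days
Total: 66 days

66


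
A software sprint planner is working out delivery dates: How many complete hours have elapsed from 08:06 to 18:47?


Start: 08:06
End: 18:47
Hour difference: 18 - 8 = 10 hours
Minute difference: 47 - 6 = 41 minutes
Total minutes: 641
Complete hours: 641 / 60 = 10 (remainder 41)

10


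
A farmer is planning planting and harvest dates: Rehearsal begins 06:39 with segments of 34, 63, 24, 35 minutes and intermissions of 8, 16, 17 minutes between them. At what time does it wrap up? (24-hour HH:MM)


Start: 06:39 = 399 min from midnight
  after task 1 (34 min): 07:13
  after break (8 min): 07:21
  after task 2 (63 min): 08:24
  after break (16 min): 08:40
  after task 3 (24 min): 09:04
  after break (17 min): 09:21
  after task 4 (35 min): 09:56
Total elapsed: 197 minutes
End time: 09:56

09:56


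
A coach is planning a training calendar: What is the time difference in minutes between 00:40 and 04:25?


Start time: 00:40 = 40 minutes from midnight
End time: 04:25 = 265 minutes from midnight
Difference: 265 - 40 = 225 minutes
That is 3 hours and 45 minutes

225


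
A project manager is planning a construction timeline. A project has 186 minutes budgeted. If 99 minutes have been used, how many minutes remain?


Total budget: 186 minutes
Time used: 99 minutes
Remaining: 186 - 99 = 87 minutes
Percent used: 53.2%
Percent remaining: 46.8%

87


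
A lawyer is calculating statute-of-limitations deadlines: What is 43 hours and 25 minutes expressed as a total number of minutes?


Hours: 43
Minutes: 25
Convert hours to minutes: 43 x 60 = 2580
Add remaining minutes: 2580 + 25 = 2605

2605


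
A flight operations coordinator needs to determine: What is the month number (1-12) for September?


Calendar month order:
8. August
9. September <--
10. October
September is month number 9

9


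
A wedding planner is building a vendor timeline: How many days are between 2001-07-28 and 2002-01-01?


Start date: 2001-07-28
End date: 2002-01-01
Jul 2001: +4 days
Aug 2001: +31 days
Sep 2001: +30 days
... (3 more months)
Total: 157 days

157


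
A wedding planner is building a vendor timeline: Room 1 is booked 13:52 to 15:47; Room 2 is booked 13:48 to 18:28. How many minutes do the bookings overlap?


Interval A: [832, 947] minutes from midnight
Interval B: [828, 1108] minutes from midnight
Overlap start = max(832, 828) = 832
Overlap end = min(947, 1108) = 947
Overlap = 947 - 832 = 115 minutes

115


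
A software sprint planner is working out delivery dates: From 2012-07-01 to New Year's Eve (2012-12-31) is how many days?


Start: July 01, 2012
End: December 31, 2012
Days left in July: 30
August: 31
September: 30
October: 31
November: 30
... plus remaining months
Sum of remaining months: 153
Total: 30 + 153 = 183

183


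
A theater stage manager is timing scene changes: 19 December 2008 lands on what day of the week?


Date: 2008-12-19
January 1, 2008 is a Tuesday
Day of year: 354
Offset from Jan 1: 353 days
353 mod 7 = 3
Result: Friday

Friday


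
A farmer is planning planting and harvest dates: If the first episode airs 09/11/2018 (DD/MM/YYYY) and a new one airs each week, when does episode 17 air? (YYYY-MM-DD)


First occurrence: 2018-11-09 (occurrence 1)
Each occurrence is 7 days after the previous.
Occurrence 17 is 16 weeks after the first.
16 weeks = 112 days
2018-11-09 + 112 days = 2019-03-01

2019-03-01


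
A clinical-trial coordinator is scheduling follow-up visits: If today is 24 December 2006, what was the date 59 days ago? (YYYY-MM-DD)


Start: 2006-12-24
Subtracting 59 days
Days already passed in December: 24
After going back through December: 35 more days to subtract
November 2006: 30 days, 5 remaining
October 2006 has 31 days, need 5
Result: 2006-10-26

2006-10-26


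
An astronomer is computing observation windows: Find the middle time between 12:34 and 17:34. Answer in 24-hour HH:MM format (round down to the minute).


Start time: 12:34 = 754 minutes from midnight
End time: 17:34 = 1054 minutes from midnight
Sum: 754 + 1054 = 1808
Midpoint: 1808 / 2 = 904 minutes
Convert: 904 / 60 = 15 hours, 4 minutes
Result: 15:04

15:04


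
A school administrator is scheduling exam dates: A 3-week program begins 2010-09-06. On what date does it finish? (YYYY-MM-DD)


Start: 2010-09-06
Weeks to add: 3
Convert to days: 3 x 7 = 21 days
Add 21 days to 2010-09-06
Result: 2010-09-27

2010-09-27


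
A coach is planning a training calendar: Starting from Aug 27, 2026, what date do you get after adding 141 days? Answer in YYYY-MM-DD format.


Start: 2026-08-27
Adding 141 days
Days remaining in August: 4
After August: 137 days still to add
September 2026: 30 days, 107 remaining
October 2026: 31 days, 76 remaining
November 2026: 30 days, 46 remaining
December 2026: 31 days, 15 remaining
Result: 2027-01-15

2027-01-15


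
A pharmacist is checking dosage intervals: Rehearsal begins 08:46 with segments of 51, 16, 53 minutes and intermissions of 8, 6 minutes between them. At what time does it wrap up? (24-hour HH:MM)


Start: 08:46 = 526 min from midnight
  after task 1 (51 min): 09:37
  after break (8 min): 09:45
  after task 2 (16 min): 10:01
  after break (6 min): 10:07
  after task 3 (53 min): 11:00
Total elapsed: 134 minutes
End time: 11:00

11:00


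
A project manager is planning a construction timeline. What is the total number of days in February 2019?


Month: February
Year: 2019
2019 is not a leap year
February has 28 days
Total: 28 days

28


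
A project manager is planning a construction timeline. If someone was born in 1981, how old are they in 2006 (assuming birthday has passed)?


Birth year: 1981
Current year: 2006
Age = current year - birth year
Age = 2006 - 1981 = 25

25


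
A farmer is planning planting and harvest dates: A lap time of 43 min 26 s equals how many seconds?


Minutes: 43
Seconds: 26
Convert minutes to seconds: 43 x 60 = 2580
Add remaining seconds: 2580 + 26 = 2606

2606


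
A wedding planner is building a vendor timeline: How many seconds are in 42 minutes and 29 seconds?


Minutes: 42
Extra seconds: 29
Seconds per minute: 60
Minutes to seconds: 42 x 60 = 2520
Total: 2520 + 29 = 2549

2549


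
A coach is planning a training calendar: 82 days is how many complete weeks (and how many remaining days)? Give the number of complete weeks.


Total days: 82
Days per week: 7
Division: 82 / 7 = 11 remainder 5
Complete weeks: 11
Remaining days: 5

11


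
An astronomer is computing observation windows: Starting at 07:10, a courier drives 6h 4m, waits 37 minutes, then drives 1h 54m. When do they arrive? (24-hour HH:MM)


Depart: 07:10
Leg 1: +364 min -> 13:14
Layover: +37 min -> 13:51
Leg 2: +114 min -> 15:45
Total travel: 515 minutes = 8h 35m
Arrival: 15:45

15:45


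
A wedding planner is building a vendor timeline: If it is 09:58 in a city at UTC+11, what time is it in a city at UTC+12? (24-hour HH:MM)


Local time: 09:58 at UTC+11 (offset 11h)
Target zone: UTC+12 (offset 12h)
Difference: 12 - (11) = 1 hours
Calculation: 9 + (1) = 10
Result: 10:58

10:58


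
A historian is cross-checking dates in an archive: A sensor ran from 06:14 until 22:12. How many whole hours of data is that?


Start: 06:14
End: 22:12
Hour difference: 22 - 6 = 16 hours
Minute difference: 12 - 14 = -2 minutes
Total minutes: 958
Complete hours: 958 / 60 = 15 (remainder 58)

15


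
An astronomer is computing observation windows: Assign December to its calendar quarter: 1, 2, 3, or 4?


Month: December (month 12)
Q1: January-March (months 1-3)
Q2: April-June (months 4-6)
Q3: July-September (months 7-9)
Q4: October-December (months 10-12)
Month 12 falls in Q4

4


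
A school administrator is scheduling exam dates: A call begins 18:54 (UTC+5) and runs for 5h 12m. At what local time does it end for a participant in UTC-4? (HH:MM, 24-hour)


Start: 18:54 in UTC+5
Step 1 - add duration:
  minutes: 54 + 12 = 66 (carry 1h)
  hours: 18 + 5 + 1 = 24
  end in UTC+5: 00:06
Step 2 - convert UTC+5 -> UTC-4:
  offset difference: -4 - (5) = -9 hours
  0 + (-9) = -9 -> mod 24 = 15
Result: 15:06 in UTC-4

15:06


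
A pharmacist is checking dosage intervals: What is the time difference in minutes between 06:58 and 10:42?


Start time: 06:58 = 418 minutes from midnight
End time: 10:42 = 642 minutes from midnight
Difference: 642 - 418 = 224 minutes
That is 3 hours and 44 minutes

224


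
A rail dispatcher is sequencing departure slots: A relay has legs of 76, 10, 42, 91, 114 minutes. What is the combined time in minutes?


Durations: 76, 10, 42, 91, 114
Running sum: 76
+ 10 = 86
+ 42 = 128
+ 91 = 219
+ 114 = 333
Total duration: 333 minutes
That is 5 hours and 33 minutes

333


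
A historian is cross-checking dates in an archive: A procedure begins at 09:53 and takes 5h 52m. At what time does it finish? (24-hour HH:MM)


Start time: 09:53
Adding: 5 hours 52 minutes
Minutes: 53 + 52 = 105
Minute overflow: 105 >= 60, so carry 1 hour, minutes = 45
Hours: 9 + 5 + 1 = 15
Result: 15:45

15:45


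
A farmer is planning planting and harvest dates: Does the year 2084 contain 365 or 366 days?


Year: 2084
Check leap year rules:
Divisible by 4? Yes
Divisible by 100? No
2084 is a leap year
Days: 366

366


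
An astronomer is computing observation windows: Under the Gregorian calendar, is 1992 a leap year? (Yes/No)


Year: 1992
Divisible by 4? 1992 / 4 = 498.0 -> Yes
Divisible by 100? 1992 / 100 = 19.92 -> No
Divisible by 4 but not 100, so it IS a leap year

Yes


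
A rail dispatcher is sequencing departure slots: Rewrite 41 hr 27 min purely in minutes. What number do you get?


Hours: 41
Extra minutes: 27
Minutes per hour: 60
Hours to minutes: 41 x 60 = 2460
Total: 2460 + 27 = 2487

2487


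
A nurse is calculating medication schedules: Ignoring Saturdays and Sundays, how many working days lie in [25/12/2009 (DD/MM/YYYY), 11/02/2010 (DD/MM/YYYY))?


Start: 2009-12-25 (Friday)
End (exclusive): 2010-02-11 (Thursday)
Total calendar days: 48
Full weeks: 48 // 7 = 6 -> 30 weekdays
Remaining 6 days starting on Friday:
  Fri(w), Sat(-), Sun(-), Mon(w), Tue(w), Wed(w) -> 4 weekdays
Total business days: 30 + 4 = 34

34


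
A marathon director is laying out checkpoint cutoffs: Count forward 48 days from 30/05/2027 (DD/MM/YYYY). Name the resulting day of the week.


Start: 2027-05-30 (Sunday)
Step 1 - find target date: add 48 days
  2027-05-30 + 48 days = 2027-07-17
Step 2 - day of week:
  48 mod 7 = 6
  Sunday + 6 days -> Saturday
Result: Saturday (2027-07-17)

Saturday


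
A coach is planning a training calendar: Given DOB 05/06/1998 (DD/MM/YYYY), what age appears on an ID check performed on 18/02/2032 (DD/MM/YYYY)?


Birth: 1998-06-05
Reference: 2032-02-18
Year difference: 2032 - 1998 = 34
Has birthday (06-05) occurred by 02-18? No
Birthday not yet reached this year -> subtract 1
Age in full years: 33

33


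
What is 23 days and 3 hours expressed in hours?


Days: 23
Extra hours: 3
Hours per day: 24
Days to hours: 23 x 24 = 552
Total: 552 + 3 = 555

555


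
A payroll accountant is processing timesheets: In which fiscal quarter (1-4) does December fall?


Month: December (month 12)
Q1: January-March (months 1-3)
Q2: April-June (months 4-6)
Q3: July-September (months 7-9)
Q4: October-December (months 10-12)
Month 12 falls in Q4

4


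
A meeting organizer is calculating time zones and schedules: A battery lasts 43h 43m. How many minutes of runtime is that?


Hours: 43
Extra minutes: 43
Minutes per hour: 60
Hours to minutes: 43 x 60 = 2580
Total: 2580 + 43 = 2623

2623


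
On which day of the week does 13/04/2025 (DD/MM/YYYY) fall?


Date: 2025-04-13
January 1, 2025 is a Wednesday
Day of year: 103
Offset from Jan 1: 102 days
102 mod 7 = 4
Result: Sunday

Sunday


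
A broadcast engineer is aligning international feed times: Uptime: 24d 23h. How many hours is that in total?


Days: 24
Extra hours: 23
Hours per day: 24
Days to hours: 24 x 24 = 576
Total: 576 + 23 = 599

599


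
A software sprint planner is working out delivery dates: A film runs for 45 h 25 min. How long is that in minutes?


Hours: 45
Minutes: 25
Convert hours to minutes: 45 x 60 = 2700
Add remaining minutes: 2700 + 25 = 2725

2725


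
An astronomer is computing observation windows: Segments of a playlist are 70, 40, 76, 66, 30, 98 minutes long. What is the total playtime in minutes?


Durations: 70, 40, 76, 66, 30, 98
Running sum: 70
+ 40 = 110
+ 76 = 186
+ 66 = 252
+ 30 = 282
+ 98 = 380
Total duration: 380 minutes
That is 6 hours and 20 minutes

380


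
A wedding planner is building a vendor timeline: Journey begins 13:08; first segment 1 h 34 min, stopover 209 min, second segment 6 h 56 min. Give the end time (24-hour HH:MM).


Depart: 13:08
Leg 1: +94 min -> 14:42
Layover: +209 min -> 18:11
Leg 2: +416 min -> 01:07
Total travel: 719 minutes = 11h 59m
Arrival: 01:07

01:07


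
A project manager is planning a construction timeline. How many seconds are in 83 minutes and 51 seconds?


Minutes: 83
Extra seconds: 51
Seconds per minute: 60
Minutes to seconds: 83 x 60 = 4980
Total: 4980 + 51 = 5031

5031


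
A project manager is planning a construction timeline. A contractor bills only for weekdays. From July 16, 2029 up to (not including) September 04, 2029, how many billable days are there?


Start: 2029-07-16 (Monday)
End (exclusive): 2029-09-04 (Tuesday)
Total calendar days: 50
Full weeks: 50 // 7 = 7 -> 35 weekdays
Remaining 1 days starting on Monday:
  Mon(w) -> 1 weekdays
Total business days: 35 + 1 = 36

36


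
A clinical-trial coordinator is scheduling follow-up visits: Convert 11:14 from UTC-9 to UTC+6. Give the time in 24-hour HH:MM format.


Local time: 11:14 at UTC-9 (offset -9h)
Target zone: UTC+6 (offset 6h)
Difference: 6 - (-9) = 15 hours
Calculation: 11 + (15) = 26
Wraparound: (26) mod 24 = 2
Result: 02:14

02:14


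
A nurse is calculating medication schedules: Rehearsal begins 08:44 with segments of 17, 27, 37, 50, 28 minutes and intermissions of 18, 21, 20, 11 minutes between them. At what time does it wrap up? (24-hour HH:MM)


Start: 08:44 = 524 min from midnight
  after task 1 (17 min): 09:01
  after break (18 min): 09:19
  after task 2 (27 min): 09:46
  after break (21 min): 10:07
  after task 3 (37 min): 10:44
  after break (20 min): 11:04
  after task 4 (50 min): 11:54
  after break (11 min): 12:05
  after task 5 (28 min): 12:33
Total elapsed: 229 minutes
End time: 12:33

12:33


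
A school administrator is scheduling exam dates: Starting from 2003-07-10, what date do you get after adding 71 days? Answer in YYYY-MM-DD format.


Start: 2003-07-10
Adding 71 days
Days remaining in July: 21
After July: 50 days still to add
August 2003: 31 days, 19 remaining
September 2003 has 30 days, need 19
Result: 2003-09-19

2003-09-19


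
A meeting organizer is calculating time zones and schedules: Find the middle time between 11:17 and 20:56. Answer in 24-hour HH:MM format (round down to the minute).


Start time: 11:17 = 677 minutes from midnight
End time: 20:56 = 1256 minutes from midnight
Sum: 677 + 1256 = 1933
Midpoint: 1933 / 2 = 966 minutes
Convert: 966 / 60 = 16 hours, 6 minutes
Result: 16:06

16:06


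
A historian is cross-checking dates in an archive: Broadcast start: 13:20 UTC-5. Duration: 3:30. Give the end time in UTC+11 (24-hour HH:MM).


Start: 13:20 in UTC-5
Step 1 - add duration:
  minutes: 20 + 30 = 50
  hours: 13 + 3 + 0 = 16
  end in UTC-5: 16:50
Step 2 - convert UTC-5 -> UTC+11:
  offset difference: 11 - (-5) = 16 hours
  16 + (16) = 32 -> mod 24 = 8
Result: 08:50 in UTC+11

08:50


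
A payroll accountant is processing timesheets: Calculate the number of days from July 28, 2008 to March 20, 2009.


Start date: 2008-07-28
End date: 2009-03-20
Jul 2008: +4 days
Aug 2008: +31 days
Sep 2008: +30 days
... (6 more months)
Total: 235 days

235


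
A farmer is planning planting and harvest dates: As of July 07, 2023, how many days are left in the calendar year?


Start: July 07, 2023
End: December 31, 2023
Days left in July: 24
August: 31
September: 30
October: 31
November: 30
... plus remaining months
Sum of remaining months: 153
Total: 24 + 153 = 177

177


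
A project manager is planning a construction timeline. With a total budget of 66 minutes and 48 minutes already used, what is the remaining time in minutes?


Total budget: 66 minutes
Time used: 48 minutes
Remaining: 66 - 48 = 18 minutes
Percent used: 72.7%
Percent remaining: 27.3%

18


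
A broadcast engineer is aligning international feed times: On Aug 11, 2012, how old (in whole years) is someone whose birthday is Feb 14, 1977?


Birth: 1977-02-14
Reference: 2012-08-11
Year difference: 2012 - 1977 = 35
Has birthday (02-14) occurred by 08-11? Yes
Age in full years: 35

35


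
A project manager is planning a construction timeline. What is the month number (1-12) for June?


Calendar month order:
5. May
6. June <--
7. July
June is month number 6

6


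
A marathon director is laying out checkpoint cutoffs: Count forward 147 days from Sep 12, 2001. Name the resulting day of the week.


Start: 2001-09-12 (Wednesday)
Step 1 - find target date: add 147 days
  2001-09-12 + 147 days = 2002-02-06
Step 2 - day of week:
  147 mod 7 = 0
  Wednesday + 0 days -> Wednesday
Result: Wednesday (2002-02-06)

Wednesday


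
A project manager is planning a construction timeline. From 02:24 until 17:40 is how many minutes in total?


Start time: 02:24 = 144 minutes from midnight
End time: 17:40 = 1060 minutes from midnight
Difference: 1060 - 144 = 916 minutes
That is 15 hours and 16 minutes

916


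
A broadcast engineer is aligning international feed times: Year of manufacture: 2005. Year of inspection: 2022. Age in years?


Birth year: 2005
Current year: 2022
Age = current year - birth year
Age = 2022 - 2005 = 17

17


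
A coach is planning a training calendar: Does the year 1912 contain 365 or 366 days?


Year: 1912
Check leap year rules:
Divisible by 4? Yes
Divisible by 100? No
1912 is a leap year
Days: 366

366


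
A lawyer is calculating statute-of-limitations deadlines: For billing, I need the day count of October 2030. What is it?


Month: October
Year: 2030
October is a 31-day month
Total: 31 days

31


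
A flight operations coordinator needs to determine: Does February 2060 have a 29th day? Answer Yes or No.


Year: 2060
Divisible by 4? 2060 / 4 = 515.0 -> Yes
Divisible by 100? 2060 / 100 = 20.6 -> No
Divisible by 4 but not 100, so it IS a leap year

Yes


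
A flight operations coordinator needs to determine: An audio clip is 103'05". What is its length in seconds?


Minutes: 103
Seconds: 5
Convert minutes to seconds: 103 x 60 = 6180
Add remaining seconds: 6180 + 5 = 6185

6185


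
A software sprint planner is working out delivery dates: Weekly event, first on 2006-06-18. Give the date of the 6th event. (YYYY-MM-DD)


First occurrence: 2006-06-18 (occurrence 1)
Each occurrence is 7 days after the previous.
Occurrence 6 is 5 weeks after the first.
5 weeks = 35 days
2006-06-18 + 35 days = 2006-07-23

2006-07-23


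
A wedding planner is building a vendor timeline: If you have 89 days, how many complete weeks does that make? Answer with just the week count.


Total days: 89
Days per week: 7
Division: 89 / 7 = 12 remainder 5
Complete weeks: 12
Remaining days: 5

12


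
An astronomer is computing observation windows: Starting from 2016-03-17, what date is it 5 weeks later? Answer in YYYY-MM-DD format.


Start: 2016-03-17
Weeks to add: 5
Convert to days: 5 x 7 = 35 days
Add 35 days to 2016-03-17
Result: 2016-04-21

2016-04-21


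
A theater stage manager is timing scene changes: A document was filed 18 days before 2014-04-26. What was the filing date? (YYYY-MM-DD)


Start: 2014-04-26
Subtracting 18 days
Days already passed in April: 26
Result: 2014-04-08

2014-04-08


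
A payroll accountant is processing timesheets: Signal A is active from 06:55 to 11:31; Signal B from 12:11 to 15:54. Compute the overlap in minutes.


Interval A: [415, 691] minutes from midnight
Interval B: [731, 954] minutes from midnight
Overlap start = max(415, 731) = 731
Overlap end = min(691, 954) = 691
End <= start, so the intervals do not overlap: 0 minutes

0


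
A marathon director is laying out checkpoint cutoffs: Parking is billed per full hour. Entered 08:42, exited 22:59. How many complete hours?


Start: 08:42
End: 22:59
Hour difference: 22 - 8 = 14 hours
Minute difference: 59 - 42 = 17 minutes
Total minutes: 857
Complete hours: 857 / 60 = 14 (remainder 17)

14


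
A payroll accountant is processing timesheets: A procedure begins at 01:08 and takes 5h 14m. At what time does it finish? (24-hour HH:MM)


Start time: 01:08
Adding: 5 hours 14 minutes
Minutes: 8 + 14 = 22
Hours: 1 + 5 + 0 = 6
Result: 06:22

06:22


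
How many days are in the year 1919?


Year: 1919
Check leap year rules:
Divisible by 4? No
1919 is not a leap year
Days: 365

365


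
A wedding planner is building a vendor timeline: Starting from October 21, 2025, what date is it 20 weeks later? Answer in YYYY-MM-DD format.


Start: 2025-10-21
Weeks to add: 20
Convert to days: 20 x 7 = 140 days
Add 140 days to 2025-10-21
Result: 2026-03-10

2026-03-10


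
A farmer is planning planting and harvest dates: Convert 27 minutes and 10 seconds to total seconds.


Minutes: 27
Extra seconds: 10
Seconds per minute: 60
Minutes to seconds: 27 x 60 = 1620
Total: 1620 + 10 = 1630

1630


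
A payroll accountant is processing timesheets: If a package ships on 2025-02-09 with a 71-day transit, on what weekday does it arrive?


Start: 2025-02-09 (Sunday)
Step 1 - find target date: add 71 days
  2025-02-09 + 71 days = 2025-04-21
Step 2 - day of week:
  71 mod 7 = 1
  Sunday + 1 days -> Monday
Result: Monday (2025-04-21)

Monday


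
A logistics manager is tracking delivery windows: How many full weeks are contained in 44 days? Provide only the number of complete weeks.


Total days: 44
Days per week: 7
Division: 44 / 7 = 6 remainder 2
Complete weeks: 6
Remaining days: 2

6


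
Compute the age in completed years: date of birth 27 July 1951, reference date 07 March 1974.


Birth: 1951-07-27
Reference: 1974-03-07
Year difference: 1974 - 1951 = 23
Has birthday (07-27) occurred by 03-07? No
Birthday not yet reached this year -> subtract 1
Age in full years: 22

22


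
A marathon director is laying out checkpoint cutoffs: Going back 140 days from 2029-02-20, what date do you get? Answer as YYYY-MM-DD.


Start: 2029-02-20
Subtracting 140 days
Days already passed in February: 20
After going back through February: 120 more days to subtract
January 2029: 31 days, 89 remaining
December 2028: 31 days, 58 remaining
November 2028: 30 days, 28 remaining
October 2028 has 31 days, need 28
Result: 2028-10-03

2028-10-03


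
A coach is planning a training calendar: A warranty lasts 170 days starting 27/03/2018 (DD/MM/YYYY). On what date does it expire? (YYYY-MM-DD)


Start: 2018-03-27
Adding 170 days
Days remaining in March: 4
After March: 166 days still to add
April 2018: 30 days, 136 remaining
May 2018: 31 days, 105 remaining
June 2018: 30 days, 75 remaining
July 2018: 31 days, 44 remaining
Result: 2018-09-13

2018-09-13


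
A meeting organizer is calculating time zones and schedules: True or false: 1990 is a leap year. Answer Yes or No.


Year: 1990
Divisible by 4? 1990 / 4 = 497.5 -> No
Not divisible by 4, so NOT a leap year

No


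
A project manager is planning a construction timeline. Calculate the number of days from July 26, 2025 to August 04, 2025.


Start date: 2025-07-26
End date: 2025-08-04
Jul 2025: +6 days
Aug 2025: +3 days
Total: 9 days

9


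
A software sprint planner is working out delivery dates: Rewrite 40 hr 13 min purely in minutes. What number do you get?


Hours: 40
Extra minutes: 13
Minutes per hour: 60
Hours to minutes: 40 x 60 = 2400
Total: 2400 + 13 = 2413

2413


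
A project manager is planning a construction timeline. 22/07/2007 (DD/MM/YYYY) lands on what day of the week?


Date: 2007-07-22
January 1, 2007 is a Monday
Day of year: 203
Offset from Jan 1: 202 days
202 mod 7 = 6
Result: Sunday

Sunday


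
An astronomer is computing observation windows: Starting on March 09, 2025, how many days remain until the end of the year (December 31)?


Start: March 09, 2025
End: December 31, 2025
Days left in March: 22
April: 30
May: 31
June: 30
July: 31
... plus remaining months
Sum of remaining months: 275
Total: 22 + 275 = 297

297


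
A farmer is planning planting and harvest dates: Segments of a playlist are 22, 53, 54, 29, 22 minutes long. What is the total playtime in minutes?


Durations: 22, 53, 54, 29, 22
Running sum: 22
+ 53 = 75
+ 54 = 129
+ 29 = 158
+ 22 = 180
Total duration: 180 minutes
That is 3 hours and 0 minutes

180


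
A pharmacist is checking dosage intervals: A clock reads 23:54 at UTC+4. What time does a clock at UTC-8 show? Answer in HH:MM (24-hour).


Local time: 23:54 at UTC+4 (offset 4h)
Target zone: UTC-8 (offset -8h)
Difference: -8 - (4) = -12 hours
Calculation: 23 + (-12) = 11
Result: 11:54

11:54


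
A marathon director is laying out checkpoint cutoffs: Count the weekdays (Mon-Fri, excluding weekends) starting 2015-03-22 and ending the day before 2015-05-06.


Start: 2015-03-22 (Sunday)
End (exclusive): 2015-05-06 (Wednesday)
Total calendar days: 45
Full weeks: 45 // 7 = 6 -> 30 weekdays
Remaining 3 days starting on Sunday:
  Sun(-), Mon(w), Tue(w) -> 2 weekdays
Total business days: 30 + 2 = 32

32


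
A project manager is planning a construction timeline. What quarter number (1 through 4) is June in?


Month: June (month 6)
Q1: January-March (months 1-3)
Q2: April-June (months 4-6)
Q3: July-September (months 7-9)
Q4: October-December (months 10-12)
Month 6 falls in Q2

2


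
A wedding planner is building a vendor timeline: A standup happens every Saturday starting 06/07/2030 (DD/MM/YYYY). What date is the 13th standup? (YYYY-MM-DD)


First occurrence: 2030-07-06 (occurrence 1)
Each occurrence is 7 days after the previous.
Occurrence 13 is 12 weeks after the first.
12 weeks = 84 days
2030-07-06 + 84 days = 2030-09-28

2030-09-28


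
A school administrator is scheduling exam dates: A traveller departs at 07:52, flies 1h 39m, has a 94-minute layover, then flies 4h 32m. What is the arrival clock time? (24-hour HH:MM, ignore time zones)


Depart: 07:52
Leg 1: +99 min -> 09:31
Layover: +94 min -> 11:05
Leg 2: +272 min -> 15:37
Total travel: 465 minutes = 7h 45m
Arrival: 15:37

15:37


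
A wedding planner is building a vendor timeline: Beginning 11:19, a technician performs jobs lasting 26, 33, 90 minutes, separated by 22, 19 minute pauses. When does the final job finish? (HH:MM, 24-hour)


Start: 11:19 = 679 min from midnight
  after task 1 (26 min): 11:45
  after break (22 min): 12:07
  after task 2 (33 min): 12:40
  after break (19 min): 12:59
  after task 3 (90 min): 14:29
Total elapsed: 190 minutes
End time: 14:29

14:29


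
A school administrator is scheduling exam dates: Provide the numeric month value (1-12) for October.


Calendar month order:
9. September
10. October <--
11. November
October is month number 10

10


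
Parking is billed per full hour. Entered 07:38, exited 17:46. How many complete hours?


Start: 07:38
End: 17:46
Hour difference: 17 - 7 = 10 hours
Minute difference: 46 - 38 = 8 minutes
Total minutes: 608
Complete hours: 608 / 60 = 10 (remainder 8)

10


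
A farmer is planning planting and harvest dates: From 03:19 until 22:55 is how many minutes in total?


Start time: 03:19 = 199 minutes from midnight
End time: 22:55 = 1375 minutes from midnight
Difference: 1375 - 199 = 1176 minutes
That is 19 hours and 36 minutes

1176


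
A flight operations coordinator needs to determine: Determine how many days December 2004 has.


Month: December
Year: 2004
December is a 31-day month
Total: 31 days

31


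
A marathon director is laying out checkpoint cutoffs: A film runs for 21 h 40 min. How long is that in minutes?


Hours: 21
Minutes: 40
Convert hours to minutes: 21 x 60 = 1260
Add remaining minutes: 1260 + 40 = 1300

1300


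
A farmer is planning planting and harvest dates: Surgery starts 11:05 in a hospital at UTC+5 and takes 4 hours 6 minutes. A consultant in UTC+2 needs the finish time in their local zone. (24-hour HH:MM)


Start: 11:05 in UTC+5
Step 1 - add duration:
  minutes: 5 + 6 = 11
  hours: 11 + 4 + 0 = 15
  end in UTC+5: 15:11
Step 2 - convert UTC+5 -> UTC+2:
  offset difference: 2 - (5) = -3 hours
  15 + (-3) = 12 -> mod 24 = 12
Result: 12:11 in UTC+2

12:11
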